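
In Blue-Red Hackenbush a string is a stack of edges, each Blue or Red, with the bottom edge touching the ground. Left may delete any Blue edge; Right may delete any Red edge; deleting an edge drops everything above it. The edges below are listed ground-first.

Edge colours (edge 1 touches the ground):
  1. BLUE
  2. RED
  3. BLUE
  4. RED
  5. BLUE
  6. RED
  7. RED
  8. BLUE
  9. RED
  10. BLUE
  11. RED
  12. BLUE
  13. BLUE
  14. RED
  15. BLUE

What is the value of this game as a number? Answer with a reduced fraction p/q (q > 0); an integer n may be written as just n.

10587/16384

value(B) = { 0 | none } → 1
value(BR) = { 0 | 1 } → 1/2
value(BRB) = { 0,1/2 | 1 } → 3/4
value(BRBR) = { 0,1/2 | 3/4,1 } → 5/8
value(BRBRB) = { 0,1/2,5/8 | 3/4,1 } → 11/16
value(BRBRBR) = { 0,1/2,5/8 | 11/16,3/4,1 } → 21/32
value(BRBRBRR) = { 0,1/2,5/8 | 21/32,11/16,3/4,1 } → 41/64
value(BRBRBRRB) = { 0,1/2,5/8,41/64 | 21/32,11/16,3/4,1 } → 83/128
value(BRBRBRRBR) = { 0,1/2,5/8,41/64 | 83/128,21/32,11/16,3/4,1 } → 165/256
value(BRBRBRRBRB) = { 0,1/2,5/8,41/64,165/256 | 83/128,21/32,11/16,3/4,1 } → 331/512
value(BRBRBRRBRBR) = { 0,1/2,5/8,41/64,165/256 | 331/512,83/128,21/32,11/16,3/4,1 } → 661/1024
value(BRBRBRRBRBRB) = { 0,1/2,5/8,41/64,165/256,661/1024 | 331/512,83/128,21/32,11/16,3/4,1 } → 1323/2048
value(BRBRBRRBRBRBB) = { 0,1/2,5/8,41/64,165/256,661/1024,1323/2048 | 331/512,83/128,21/32,11/16,3/4,1 } → 2647/4096
value(BRBRBRRBRBRBBR) = { 0,1/2,5/8,41/64,165/256,661/1024,1323/2048 | 2647/4096,331/512,83/128,21/32,11/16,3/4,1 } → 5293/8192
value(BRBRBRRBRBRBBRB) = { 0,1/2,5/8,41/64,165/256,661/1024,1323/2048,5293/8192 | 2647/4096,331/512,83/128,21/32,11/16,3/4,1 } → 10587/16384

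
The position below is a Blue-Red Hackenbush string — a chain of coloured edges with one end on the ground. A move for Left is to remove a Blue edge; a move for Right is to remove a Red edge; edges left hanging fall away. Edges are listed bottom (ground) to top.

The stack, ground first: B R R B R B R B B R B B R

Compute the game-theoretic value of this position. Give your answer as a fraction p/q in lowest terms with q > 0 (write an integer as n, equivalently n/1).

g(B) = { 0 | · } => 1
g(BR) = { 0 | 1 } => 1/2
g(BRR) = { 0 | 1/2; 1 } => 1/4
g(BRRB) = { 0; 1/4 | 1/2; 1 } => 3/8
g(BRRBR) = { 0; 1/4 | 3/8; 1/2; 1 } => 5/16
g(BRRBRB) = { 0; 1/4; 5/16 | 3/8; 1/2; 1 } => 11/32
g(BRRBRBR) = { 0; 1/4; 5/16 | 11/32; 3/8; 1/2; 1 } => 21/64
g(BRRBRBRB) = { 0; 1/4; 5/16; 21/64 | 11/32; 3/8; 1/2; 1 } => 43/128
g(BRRBRBRBB) = { 0; 1/4; 5/16; 21/64; 43/128 | 11/32; 3/8; 1/2; 1 } => 87/256
g(BRRBRBRBBR) = { 0; 1/4; 5/16; 21/64; 43/128 | 87/256; 11/32; 3/8; 1/2; 1 } => 173/512
g(BRRBRBRBBRB) = { 0; 1/4; 5/16; 21/64; 43/128; 173/512 | 87/256; 11/32; 3/8; 1/2; 1 } => 347/1024
g(BRRBRBRBBRBB) = { 0; 1/4; 5/16; 21/64; 43/128; 173/512; 347/1024 | 87/256; 11/32; 3/8; 1/2; 1 } => 695/2048
g(BRRBRBRBBRBBR) = { 0; 1/4; 5/16; 21/64; 43/128; 173/512; 347/1024 | 695/2048; 87/256; 11/32; 3/8; 1/2; 1 } => 1389/4096

1389/4096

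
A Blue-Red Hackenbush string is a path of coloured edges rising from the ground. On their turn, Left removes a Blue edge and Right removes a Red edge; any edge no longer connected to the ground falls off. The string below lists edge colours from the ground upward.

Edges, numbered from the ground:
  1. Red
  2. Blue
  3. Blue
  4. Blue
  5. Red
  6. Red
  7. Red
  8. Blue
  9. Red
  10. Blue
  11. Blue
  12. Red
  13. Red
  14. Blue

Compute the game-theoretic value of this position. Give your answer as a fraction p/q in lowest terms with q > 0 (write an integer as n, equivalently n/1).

-1869/8192

Prefix values for Red Blue Blue Blue Red Red Red Blue Red Blue Blue Red Red Blue via {L|R} + simplicity:
value(R) = { (no moves) | 0 } → -1
value(RB) = { -1 | 0 } → -1/2
value(RBB) = { -1,-1/2 | 0 } → -1/4
value(RBBB) = { -1,-1/2,-1/4 | 0 } → -1/8
value(RBBBR) = { -1,-1/2,-1/4 | -1/8,0 } → -3/16
value(RBBBRR) = { -1,-1/2,-1/4 | -3/16,-1/8,0 } → -7/32
value(RBBBRRR) = { -1,-1/2,-1/4 | -7/32,-3/16,-1/8,0 } → -15/64
value(RBBBRRRB) = { -1,-1/2,-1/4,-15/64 | -7/32,-3/16,-1/8,0 } → -29/128
value(RBBBRRRBR) = { -1,-1/2,-1/4,-15/64 | -29/128,-7/32,-3/16,-1/8,0 } → -59/256
value(RBBBRRRBRB) = { -1,-1/2,-1/4,-15/64,-59/256 | -29/128,-7/32,-3/16,-1/8,0 } → -117/512
value(RBBBRRRBRBB) = { -1,-1/2,-1/4,-15/64,-59/256,-117/512 | -29/128,-7/32,-3/16,-1/8,0 } → -233/1024
value(RBBBRRRBRBBR) = { -1,-1/2,-1/4,-15/64,-59/256,-117/512 | -233/1024,-29/128,-7/32,-3/16,-1/8,0 } → -467/2048
value(RBBBRRRBRBBRR) = { -1,-1/2,-1/4,-15/64,-59/256,-117/512 | -467/2048,-233/1024,-29/128,-7/32,-3/16,-1/8,0 } → -935/4096
value(RBBBRRRBRBBRRB) = { -1,-1/2,-1/4,-15/64,-59/256,-117/512,-935/4096 | -467/2048,-233/1024,-29/128,-7/32,-3/16,-1/8,0 } → -1869/8192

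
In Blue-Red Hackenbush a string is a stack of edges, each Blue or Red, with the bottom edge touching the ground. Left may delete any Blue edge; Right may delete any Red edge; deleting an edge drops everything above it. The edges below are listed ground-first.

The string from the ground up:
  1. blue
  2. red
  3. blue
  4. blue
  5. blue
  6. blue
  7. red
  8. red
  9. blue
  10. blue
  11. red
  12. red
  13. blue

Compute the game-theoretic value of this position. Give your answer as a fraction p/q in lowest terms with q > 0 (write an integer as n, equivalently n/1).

value(b) = { 0 |  } -> 1
value(br) = { 0 | 1 } -> 1/2
value(brb) = { 0 1/2 | 1 } -> 3/4
value(brbb) = { 0 1/2 3/4 | 1 } -> 7/8
value(brbbb) = { 0 1/2 3/4 7/8 | 1 } -> 15/16
value(brbbbb) = { 0 1/2 3/4 7/8 15/16 | 1 } -> 31/32
value(brbbbbr) = { 0 1/2 3/4 7/8 15/16 | 31/32 1 } -> 61/64
value(brbbbbrr) = { 0 1/2 3/4 7/8 15/16 | 61/64 31/32 1 } -> 121/128
value(brbbbbrrb) = { 0 1/2 3/4 7/8 15/16 121/128 | 61/64 31/32 1 } -> 243/256
value(brbbbbrrbb) = { 0 1/2 3/4 7/8 15/16 121/128 243/256 | 61/64 31/32 1 } -> 487/512
value(brbbbbrrbbr) = { 0 1/2 3/4 7/8 15/16 121/128 243/256 | 487/512 61/64 31/32 1 } -> 973/1024
value(brbbbbrrbbrr) = { 0 1/2 3/4 7/8 15/16 121/128 243/256 | 973/1024 487/512 61/64 31/32 1 } -> 1945/2048
value(brbbbbrrbbrrb) = { 0 1/2 3/4 7/8 15/16 121/128 243/256 1945/2048 | 973/1024 487/512 61/64 31/32 1 } -> 3891/4096

3891/4096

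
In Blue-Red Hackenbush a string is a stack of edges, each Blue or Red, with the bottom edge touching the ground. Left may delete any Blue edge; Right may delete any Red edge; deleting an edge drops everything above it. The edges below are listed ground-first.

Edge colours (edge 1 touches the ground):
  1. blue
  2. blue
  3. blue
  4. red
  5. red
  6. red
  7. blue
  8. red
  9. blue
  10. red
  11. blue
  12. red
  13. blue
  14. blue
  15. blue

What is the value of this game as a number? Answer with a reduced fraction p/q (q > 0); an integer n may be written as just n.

Recurse on prefixes of the 15-edge string blue blue blue red red red blue red blue red blue red blue blue blue:
b: Left { 0 }, Right { (no moves) } = simplest 1
bb: Left { 0,1 }, Right { (no moves) } = simplest 2
bbb: Left { 0,1,2 }, Right { (no moves) } = simplest 3
bbbr: Left { 0,1,2 }, Right { 3 } = simplest 5/2
bbbrr: Left { 0,1,2 }, Right { 5/2,3 } = simplest 9/4
bbbrrr: Left { 0,1,2 }, Right { 9/4,5/2,3 } = simplest 17/8
bbbrrrb: Left { 0,1,2,17/8 }, Right { 9/4,5/2,3 } = simplest 35/16
bbbrrrbr: Left { 0,1,2,17/8 }, Right { 35/16,9/4,5/2,3 } = simplest 69/32
bbbrrrbrb: Left { 0,1,2,17/8,69/32 }, Right { 35/16,9/4,5/2,3 } = simplest 139/64
bbbrrrbrbr: Left { 0,1,2,17/8,69/32 }, Right { 139/64,35/16,9/4,5/2,3 } = simplest 277/128
bbbrrrbrbrb: Left { 0,1,2,17/8,69/32,277/128 }, Right { 139/64,35/16,9/4,5/2,3 } = simplest 555/256
bbbrrrbrbrbr: Left { 0,1,2,17/8,69/32,277/128 }, Right { 555/256,139/64,35/16,9/4,5/2,3 } = simplest 1109/512
bbbrrrbrbrbrb: Left { 0,1,2,17/8,69/32,277/128,1109/512 }, Right { 555/256,139/64,35/16,9/4,5/2,3 } = simplest 2219/1024
bbbrrrbrbrbrbb: Left { 0,1,2,17/8,69/32,277/128,1109/512,2219/1024 }, Right { 555/256,139/64,35/16,9/4,5/2,3 } = simplest 4439/2048
bbbrrrbrbrbrbbb: Left { 0,1,2,17/8,69/32,277/128,1109/512,2219/1024,4439/2048 }, Right { 555/256,139/64,35/16,9/4,5/2,3 } = simplest 8879/4096

8879/4096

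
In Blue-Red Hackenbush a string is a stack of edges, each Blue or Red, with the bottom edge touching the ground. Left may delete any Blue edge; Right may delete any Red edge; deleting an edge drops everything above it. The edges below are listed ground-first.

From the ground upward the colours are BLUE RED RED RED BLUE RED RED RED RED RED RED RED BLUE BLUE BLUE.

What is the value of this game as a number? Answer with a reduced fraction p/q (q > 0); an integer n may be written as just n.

B: Left { 0 }, Right { — } — simplest 1
BR: Left { 0 }, Right { 1 } — simplest 1/2
BRR: Left { 0 }, Right { 1/2; 1 } — simplest 1/4
BRRR: Left { 0 }, Right { 1/4; 1/2; 1 } — simplest 1/8
BRRRB: Left { 0; 1/8 }, Right { 1/4; 1/2; 1 } — simplest 3/16
BRRRBR: Left { 0; 1/8 }, Right { 3/16; 1/4; 1/2; 1 } — simplest 5/32
BRRRBRR: Left { 0; 1/8 }, Right { 5/32; 3/16; 1/4; 1/2; 1 } — simplest 9/64
BRRRBRRR: Left { 0; 1/8 }, Right { 9/64; 5/32; 3/16; 1/4; 1/2; 1 } — simplest 17/128
BRRRBRRRR: Left { 0; 1/8 }, Right { 17/128; 9/64; 5/32; 3/16; 1/4; 1/2; 1 } — simplest 33/256
BRRRBRRRRR: Left { 0; 1/8 }, Right { 33/256; 17/128; 9/64; 5/32; 3/16; 1/4; 1/2; 1 } — simplest 65/512
BRRRBRRRRRR: Left { 0; 1/8 }, Right { 65/512; 33/256; 17/128; 9/64; 5/32; 3/16; 1/4; 1/2; 1 } — simplest 129/1024
BRRRBRRRRRRR: Left { 0; 1/8 }, Right { 129/1024; 65/512; 33/256; 17/128; 9/64; 5/32; 3/16; 1/4; 1/2; 1 } — simplest 257/2048
BRRRBRRRRRRRB: Left { 0; 1/8; 257/2048 }, Right { 129/1024; 65/512; 33/256; 17/128; 9/64; 5/32; 3/16; 1/4; 1/2; 1 } — simplest 515/4096
BRRRBRRRRRRRBB: Left { 0; 1/8; 257/2048; 515/4096 }, Right { 129/1024; 65/512; 33/256; 17/128; 9/64; 5/32; 3/16; 1/4; 1/2; 1 } — simplest 1031/8192
BRRRBRRRRRRRBBB: Left { 0; 1/8; 257/2048; 515/4096; 1031/8192 }, Right { 129/1024; 65/512; 33/256; 17/128; 9/64; 5/32; 3/16; 1/4; 1/2; 1 } — simplest 2063/16384

2063/16384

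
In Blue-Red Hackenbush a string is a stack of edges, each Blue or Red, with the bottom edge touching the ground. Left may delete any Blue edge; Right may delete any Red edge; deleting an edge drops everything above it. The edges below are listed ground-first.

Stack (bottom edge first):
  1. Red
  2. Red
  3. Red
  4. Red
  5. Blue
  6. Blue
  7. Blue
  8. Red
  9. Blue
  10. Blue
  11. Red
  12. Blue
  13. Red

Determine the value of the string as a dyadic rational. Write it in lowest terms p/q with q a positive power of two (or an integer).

-1611/512

edge 1 of 13 (Red): { none | 0 } so -1
edge 2 of 13 (Red): { none | -1 0 } so -2
edge 3 of 13 (Red): { none | -2 -1 0 } so -3
edge 4 of 13 (Red): { none | -3 -2 -1 0 } so -4
edge 5 of 13 (Blue): { -4 | -3 -2 -1 0 } so -7/2
edge 6 of 13 (Blue): { -4 -7/2 | -3 -2 -1 0 } so -13/4
edge 7 of 13 (Blue): { -4 -7/2 -13/4 | -3 -2 -1 0 } so -25/8
edge 8 of 13 (Red): { -4 -7/2 -13/4 | -25/8 -3 -2 -1 0 } so -51/16
edge 9 of 13 (Blue): { -4 -7/2 -13/4 -51/16 | -25/8 -3 -2 -1 0 } so -101/32
edge 10 of 13 (Blue): { -4 -7/2 -13/4 -51/16 -101/32 | -25/8 -3 -2 -1 0 } so -201/64
edge 11 of 13 (Red): { -4 -7/2 -13/4 -51/16 -101/32 | -201/64 -25/8 -3 -2 -1 0 } so -403/128
edge 12 of 13 (Blue): { -4 -7/2 -13/4 -51/16 -101/32 -403/128 | -201/64 -25/8 -3 -2 -1 0 } so -805/256
edge 13 of 13 (Red): { -4 -7/2 -13/4 -51/16 -101/32 -403/128 | -805/256 -201/64 -25/8 -3 -2 -1 0 } so -1611/512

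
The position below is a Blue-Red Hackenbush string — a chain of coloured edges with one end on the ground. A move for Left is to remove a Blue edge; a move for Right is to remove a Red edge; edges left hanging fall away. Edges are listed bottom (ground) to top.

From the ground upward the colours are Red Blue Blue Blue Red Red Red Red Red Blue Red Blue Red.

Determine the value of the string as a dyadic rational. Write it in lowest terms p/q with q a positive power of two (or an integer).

-1003/4096

1 of 13 · R · max L −∞ · min R 0 ⇒ -1
2 of 13 · RB · max L -1 · min R 0 ⇒ -1/2
3 of 13 · RBB · max L -1/2 · min R 0 ⇒ -1/4
4 of 13 · RBBB · max L -1/4 · min R 0 ⇒ -1/8
5 of 13 · RBBBR · max L -1/4 · min R -1/8 ⇒ -3/16
6 of 13 · RBBBRR · max L -1/4 · min R -3/16 ⇒ -7/32
7 of 13 · RBBBRRR · max L -1/4 · min R -7/32 ⇒ -15/64
8 of 13 · RBBBRRRR · max L -1/4 · min R -15/64 ⇒ -31/128
9 of 13 · RBBBRRRRR · max L -1/4 · min R -31/128 ⇒ -63/256
10 of 13 · RBBBRRRRRB · max L -63/256 · min R -31/128 ⇒ -125/512
11 of 13 · RBBBRRRRRBR · max L -63/256 · min R -125/512 ⇒ -251/1024
12 of 13 · RBBBRRRRRBRB · max L -251/1024 · min R -125/512 ⇒ -501/2048
13 of 13 · RBBBRRRRRBRBR · max L -251/1024 · min R -501/2048 ⇒ -1003/4096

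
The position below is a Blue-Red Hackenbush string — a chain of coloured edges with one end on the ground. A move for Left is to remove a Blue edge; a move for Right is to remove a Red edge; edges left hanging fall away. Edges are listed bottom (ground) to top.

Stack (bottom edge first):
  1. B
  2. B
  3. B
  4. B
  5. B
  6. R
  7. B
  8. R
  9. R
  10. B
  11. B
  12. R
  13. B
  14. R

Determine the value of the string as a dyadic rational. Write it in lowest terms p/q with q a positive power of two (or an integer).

2357/512

Prefix values for B B B B B R B R R B B R B R via {L|R} + simplicity:
edge 1 of 14 (B): { 0 | (no moves) } — 1
edge 2 of 14 (B): { 0 1 | (no moves) } — 2
edge 3 of 14 (B): { 0 1 2 | (no moves) } — 3
edge 4 of 14 (B): { 0 1 2 3 | (no moves) } — 4
edge 5 of 14 (B): { 0 1 2 3 4 | (no moves) } — 5
edge 6 of 14 (R): { 0 1 2 3 4 | 5 } — 9/2
edge 7 of 14 (B): { 0 1 2 3 4 9/2 | 5 } — 19/4
edge 8 of 14 (R): { 0 1 2 3 4 9/2 | 19/4 5 } — 37/8
edge 9 of 14 (R): { 0 1 2 3 4 9/2 | 37/8 19/4 5 } — 73/16
edge 10 of 14 (B): { 0 1 2 3 4 9/2 73/16 | 37/8 19/4 5 } — 147/32
edge 11 of 14 (B): { 0 1 2 3 4 9/2 73/16 147/32 | 37/8 19/4 5 } — 295/64
edge 12 of 14 (R): { 0 1 2 3 4 9/2 73/16 147/32 | 295/64 37/8 19/4 5 } — 589/128
edge 13 of 14 (B): { 0 1 2 3 4 9/2 73/16 147/32 589/128 | 295/64 37/8 19/4 5 } — 1179/256
edge 14 of 14 (R): { 0 1 2 3 4 9/2 73/16 147/32 589/128 | 1179/256 295/64 37/8 19/4 5 } — 2357/512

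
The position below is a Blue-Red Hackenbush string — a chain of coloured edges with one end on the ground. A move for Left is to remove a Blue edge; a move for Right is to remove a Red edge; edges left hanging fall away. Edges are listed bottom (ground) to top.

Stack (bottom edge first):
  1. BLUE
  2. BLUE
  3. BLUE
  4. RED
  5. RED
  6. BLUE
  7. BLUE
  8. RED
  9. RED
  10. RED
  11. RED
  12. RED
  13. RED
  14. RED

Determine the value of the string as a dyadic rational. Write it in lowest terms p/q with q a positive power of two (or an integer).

4865/2048

g(B) = { 0 | (no moves) } ⇒ 1
g(BB) = { 0 1 | (no moves) } ⇒ 2
g(BBB) = { 0 1 2 | (no moves) } ⇒ 3
g(BBBR) = { 0 1 2 | 3 } ⇒ 5/2
g(BBBRR) = { 0 1 2 | 5/2 3 } ⇒ 9/4
g(BBBRRB) = { 0 1 2 9/4 | 5/2 3 } ⇒ 19/8
g(BBBRRBB) = { 0 1 2 9/4 19/8 | 5/2 3 } ⇒ 39/16
g(BBBRRBBR) = { 0 1 2 9/4 19/8 | 39/16 5/2 3 } ⇒ 77/32
g(BBBRRBBRR) = { 0 1 2 9/4 19/8 | 77/32 39/16 5/2 3 } ⇒ 153/64
g(BBBRRBBRRR) = { 0 1 2 9/4 19/8 | 153/64 77/32 39/16 5/2 3 } ⇒ 305/128
g(BBBRRBBRRRR) = { 0 1 2 9/4 19/8 | 305/128 153/64 77/32 39/16 5/2 3 } ⇒ 609/256
g(BBBRRBBRRRRR) = { 0 1 2 9/4 19/8 | 609/256 305/128 153/64 77/32 39/16 5/2 3 } ⇒ 1217/512
g(BBBRRBBRRRRRR) = { 0 1 2 9/4 19/8 | 1217/512 609/256 305/128 153/64 77/32 39/16 5/2 3 } ⇒ 2433/1024
g(BBBRRBBRRRRRRR) = { 0 1 2 9/4 19/8 | 2433/1024 1217/512 609/256 305/128 153/64 77/32 39/16 5/2 3 } ⇒ 4865/2048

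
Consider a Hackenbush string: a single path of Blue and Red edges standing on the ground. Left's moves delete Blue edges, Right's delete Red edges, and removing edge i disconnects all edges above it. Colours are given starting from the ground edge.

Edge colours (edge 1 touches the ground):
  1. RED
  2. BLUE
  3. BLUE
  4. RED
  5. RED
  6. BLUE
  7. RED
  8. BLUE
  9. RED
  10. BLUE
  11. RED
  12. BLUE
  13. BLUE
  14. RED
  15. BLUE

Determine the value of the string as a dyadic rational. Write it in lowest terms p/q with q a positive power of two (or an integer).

-6821/16384

R: Left { ∅ }, Right { 0 } = simplest -1
RB: Left { -1 }, Right { 0 } = simplest -1/2
RBB: Left { -1; -1/2 }, Right { 0 } = simplest -1/4
RBBR: Left { -1; -1/2 }, Right { -1/4; 0 } = simplest -3/8
RBBRR: Left { -1; -1/2 }, Right { -3/8; -1/4; 0 } = simplest -7/16
RBBRRB: Left { -1; -1/2; -7/16 }, Right { -3/8; -1/4; 0 } = simplest -13/32
RBBRRBR: Left { -1; -1/2; -7/16 }, Right { -13/32; -3/8; -1/4; 0 } = simplest -27/64
RBBRRBRB: Left { -1; -1/2; -7/16; -27/64 }, Right { -13/32; -3/8; -1/4; 0 } = simplest -53/128
RBBRRBRBR: Left { -1; -1/2; -7/16; -27/64 }, Right { -53/128; -13/32; -3/8; -1/4; 0 } = simplest -107/256
RBBRRBRBRB: Left { -1; -1/2; -7/16; -27/64; -107/256 }, Right { -53/128; -13/32; -3/8; -1/4; 0 } = simplest -213/512
RBBRRBRBRBR: Left { -1; -1/2; -7/16; -27/64; -107/256 }, Right { -213/512; -53/128; -13/32; -3/8; -1/4; 0 } = simplest -427/1024
RBBRRBRBRBRB: Left { -1; -1/2; -7/16; -27/64; -107/256; -427/1024 }, Right { -213/512; -53/128; -13/32; -3/8; -1/4; 0 } = simplest -853/2048
RBBRRBRBRBRBB: Left { -1; -1/2; -7/16; -27/64; -107/256; -427/1024; -853/2048 }, Right { -213/512; -53/128; -13/32; -3/8; -1/4; 0 } = simplest -1705/4096
RBBRRBRBRBRBBR: Left { -1; -1/2; -7/16; -27/64; -107/256; -427/1024; -853/2048 }, Right { -1705/4096; -213/512; -53/128; -13/32; -3/8; -1/4; 0 } = simplest -3411/8192
RBBRRBRBRBRBBRB: Left { -1; -1/2; -7/16; -27/64; -107/256; -427/1024; -853/2048; -3411/8192 }, Right { -1705/4096; -213/512; -53/128; -13/32; -3/8; -1/4; 0 } = simplest -6821/16384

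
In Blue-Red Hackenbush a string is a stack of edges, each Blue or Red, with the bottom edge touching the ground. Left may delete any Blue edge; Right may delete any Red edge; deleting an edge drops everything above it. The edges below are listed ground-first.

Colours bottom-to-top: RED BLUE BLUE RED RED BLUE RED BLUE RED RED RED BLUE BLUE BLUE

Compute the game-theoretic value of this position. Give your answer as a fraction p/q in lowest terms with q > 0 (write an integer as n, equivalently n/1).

-3441/8192

Prefix values for RED BLUE BLUE RED RED BLUE RED BLUE RED RED RED BLUE BLUE BLUE via {L|R} + simplicity:
edge 1 of 14 (RED): { (no moves) | 0 } gives -1
edge 2 of 14 (BLUE): { -1 | 0 } gives -1/2
edge 3 of 14 (BLUE): { -1; -1/2 | 0 } gives -1/4
edge 4 of 14 (RED): { -1; -1/2 | -1/4; 0 } gives -3/8
edge 5 of 14 (RED): { -1; -1/2 | -3/8; -1/4; 0 } gives -7/16
edge 6 of 14 (BLUE): { -1; -1/2; -7/16 | -3/8; -1/4; 0 } gives -13/32
edge 7 of 14 (RED): { -1; -1/2; -7/16 | -13/32; -3/8; -1/4; 0 } gives -27/64
edge 8 of 14 (BLUE): { -1; -1/2; -7/16; -27/64 | -13/32; -3/8; -1/4; 0 } gives -53/128
edge 9 of 14 (RED): { -1; -1/2; -7/16; -27/64 | -53/128; -13/32; -3/8; -1/4; 0 } gives -107/256
edge 10 of 14 (RED): { -1; -1/2; -7/16; -27/64 | -107/256; -53/128; -13/32; -3/8; -1/4; 0 } gives -215/512
edge 11 of 14 (RED): { -1; -1/2; -7/16; -27/64 | -215/512; -107/256; -53/128; -13/32; -3/8; -1/4; 0 } gives -431/1024
edge 12 of 14 (BLUE): { -1; -1/2; -7/16; -27/64; -431/1024 | -215/512; -107/256; -53/128; -13/32; -3/8; -1/4; 0 } gives -861/2048
edge 13 of 14 (BLUE): { -1; -1/2; -7/16; -27/64; -431/1024; -861/2048 | -215/512; -107/256; -53/128; -13/32; -3/8; -1/4; 0 } gives -1721/4096
edge 14 of 14 (BLUE): { -1; -1/2; -7/16; -27/64; -431/1024; -861/2048; -1721/4096 | -215/512; -107/256; -53/128; -13/32; -3/8; -1/4; 0 } gives -3441/8192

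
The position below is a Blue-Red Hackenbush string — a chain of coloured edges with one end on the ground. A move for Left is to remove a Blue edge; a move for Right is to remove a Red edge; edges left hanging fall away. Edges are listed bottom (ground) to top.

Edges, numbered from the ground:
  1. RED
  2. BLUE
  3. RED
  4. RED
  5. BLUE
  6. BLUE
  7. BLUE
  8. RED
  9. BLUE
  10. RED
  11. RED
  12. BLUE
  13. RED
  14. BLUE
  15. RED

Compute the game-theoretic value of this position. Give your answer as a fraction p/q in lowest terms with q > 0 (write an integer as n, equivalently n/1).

-12651/16384

G_1 [R]  L=[none]  R=[0]  => -1
G_2 [RB]  L=[-1]  R=[0]  => -1/2
G_3 [RBR]  L=[-1]  R=[-1/2; 0]  => -3/4
G_4 [RBRR]  L=[-1]  R=[-3/4; -1/2; 0]  => -7/8
G_5 [RBRRB]  L=[-1; -7/8]  R=[-3/4; -1/2; 0]  => -13/16
G_6 [RBRRBB]  L=[-1; -7/8; -13/16]  R=[-3/4; -1/2; 0]  => -25/32
G_7 [RBRRBBB]  L=[-1; -7/8; -13/16; -25/32]  R=[-3/4; -1/2; 0]  => -49/64
G_8 [RBRRBBBR]  L=[-1; -7/8; -13/16; -25/32]  R=[-49/64; -3/4; -1/2; 0]  => -99/128
G_9 [RBRRBBBRB]  L=[-1; -7/8; -13/16; -25/32; -99/128]  R=[-49/64; -3/4; -1/2; 0]  => -197/256
G_10 [RBRRBBBRBR]  L=[-1; -7/8; -13/16; -25/32; -99/128]  R=[-197/256; -49/64; -3/4; -1/2; 0]  => -395/512
G_11 [RBRRBBBRBRR]  L=[-1; -7/8; -13/16; -25/32; -99/128]  R=[-395/512; -197/256; -49/64; -3/4; -1/2; 0]  => -791/1024
G_12 [RBRRBBBRBRRB]  L=[-1; -7/8; -13/16; -25/32; -99/128; -791/1024]  R=[-395/512; -197/256; -49/64; -3/4; -1/2; 0]  => -1581/2048
G_13 [RBRRBBBRBRRBR]  L=[-1; -7/8; -13/16; -25/32; -99/128; -791/1024]  R=[-1581/2048; -395/512; -197/256; -49/64; -3/4; -1/2; 0]  => -3163/4096
G_14 [RBRRBBBRBRRBRB]  L=[-1; -7/8; -13/16; -25/32; -99/128; -791/1024; -3163/4096]  R=[-1581/2048; -395/512; -197/256; -49/64; -3/4; -1/2; 0]  => -6325/8192
G_15 [RBRRBBBRBRRBRBR]  L=[-1; -7/8; -13/16; -25/32; -99/128; -791/1024; -3163/4096]  R=[-6325/8192; -1581/2048; -395/512; -197/256; -49/64; -3/4; -1/2; 0]  => -12651/16384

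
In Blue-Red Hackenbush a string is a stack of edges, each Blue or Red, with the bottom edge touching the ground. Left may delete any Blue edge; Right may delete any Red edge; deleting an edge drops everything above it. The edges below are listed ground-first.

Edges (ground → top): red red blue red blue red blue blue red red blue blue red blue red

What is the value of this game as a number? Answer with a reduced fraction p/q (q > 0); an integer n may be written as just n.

-13515/8192

r: Left { · }, Right { 0 } = simplest -1
rr: Left { · }, Right { -1; 0 } = simplest -2
rrb: Left { -2 }, Right { -1; 0 } = simplest -3/2
rrbr: Left { -2 }, Right { -3/2; -1; 0 } = simplest -7/4
rrbrb: Left { -2; -7/4 }, Right { -3/2; -1; 0 } = simplest -13/8
rrbrbr: Left { -2; -7/4 }, Right { -13/8; -3/2; -1; 0 } = simplest -27/16
rrbrbrb: Left { -2; -7/4; -27/16 }, Right { -13/8; -3/2; -1; 0 } = simplest -53/32
rrbrbrbb: Left { -2; -7/4; -27/16; -53/32 }, Right { -13/8; -3/2; -1; 0 } = simplest -105/64
rrbrbrbbr: Left { -2; -7/4; -27/16; -53/32 }, Right { -105/64; -13/8; -3/2; -1; 0 } = simplest -211/128
rrbrbrbbrr: Left { -2; -7/4; -27/16; -53/32 }, Right { -211/128; -105/64; -13/8; -3/2; -1; 0 } = simplest -423/256
rrbrbrbbrrb: Left { -2; -7/4; -27/16; -53/32; -423/256 }, Right { -211/128; -105/64; -13/8; -3/2; -1; 0 } = simplest -845/512
rrbrbrbbrrbb: Left { -2; -7/4; -27/16; -53/32; -423/256; -845/512 }, Right { -211/128; -105/64; -13/8; -3/2; -1; 0 } = simplest -1689/1024
rrbrbrbbrrbbr: Left { -2; -7/4; -27/16; -53/32; -423/256; -845/512 }, Right { -1689/1024; -211/128; -105/64; -13/8; -3/2; -1; 0 } = simplest -3379/2048
rrbrbrbbrrbbrb: Left { -2; -7/4; -27/16; -53/32; -423/256; -845/512; -3379/2048 }, Right { -1689/1024; -211/128; -105/64; -13/8; -3/2; -1; 0 } = simplest -6757/4096
rrbrbrbbrrbbrbr: Left { -2; -7/4; -27/16; -53/32; -423/256; -845/512; -3379/2048 }, Right { -6757/4096; -1689/1024; -211/128; -105/64; -13/8; -3/2; -1; 0 } = simplest -13515/8192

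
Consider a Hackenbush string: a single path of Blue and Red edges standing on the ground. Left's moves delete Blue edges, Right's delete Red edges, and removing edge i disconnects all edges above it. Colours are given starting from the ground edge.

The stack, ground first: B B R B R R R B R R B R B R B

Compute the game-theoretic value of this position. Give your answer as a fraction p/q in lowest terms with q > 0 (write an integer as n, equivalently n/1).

Recurse on prefixes of the 15-edge string B B R B R R R B R R B R B R B:
v(B) = { 0 | — } → 1
v(BB) = { 0; 1 | — } → 2
v(BBR) = { 0; 1 | 2 } → 3/2
v(BBRB) = { 0; 1; 3/2 | 2 } → 7/4
v(BBRBR) = { 0; 1; 3/2 | 7/4; 2 } → 13/8
v(BBRBRR) = { 0; 1; 3/2 | 13/8; 7/4; 2 } → 25/16
v(BBRBRRR) = { 0; 1; 3/2 | 25/16; 13/8; 7/4; 2 } → 49/32
v(BBRBRRRB) = { 0; 1; 3/2; 49/32 | 25/16; 13/8; 7/4; 2 } → 99/64
v(BBRBRRRBR) = { 0; 1; 3/2; 49/32 | 99/64; 25/16; 13/8; 7/4; 2 } → 197/128
v(BBRBRRRBRR) = { 0; 1; 3/2; 49/32 | 197/128; 99/64; 25/16; 13/8; 7/4; 2 } → 393/256
v(BBRBRRRBRRB) = { 0; 1; 3/2; 49/32; 393/256 | 197/128; 99/64; 25/16; 13/8; 7/4; 2 } → 787/512
v(BBRBRRRBRRBR) = { 0; 1; 3/2; 49/32; 393/256 | 787/512; 197/128; 99/64; 25/16; 13/8; 7/4; 2 } → 1573/1024
v(BBRBRRRBRRBRB) = { 0; 1; 3/2; 49/32; 393/256; 1573/1024 | 787/512; 197/128; 99/64; 25/16; 13/8; 7/4; 2 } → 3147/2048
v(BBRBRRRBRRBRBR) = { 0; 1; 3/2; 49/32; 393/256; 1573/1024 | 3147/2048; 787/512; 197/128; 99/64; 25/16; 13/8; 7/4; 2 } → 6293/4096
v(BBRBRRRBRRBRBRB) = { 0; 1; 3/2; 49/32; 393/256; 1573/1024; 6293/4096 | 3147/2048; 787/512; 197/128; 99/64; 25/16; 13/8; 7/4; 2 } → 12587/8192

12587/8192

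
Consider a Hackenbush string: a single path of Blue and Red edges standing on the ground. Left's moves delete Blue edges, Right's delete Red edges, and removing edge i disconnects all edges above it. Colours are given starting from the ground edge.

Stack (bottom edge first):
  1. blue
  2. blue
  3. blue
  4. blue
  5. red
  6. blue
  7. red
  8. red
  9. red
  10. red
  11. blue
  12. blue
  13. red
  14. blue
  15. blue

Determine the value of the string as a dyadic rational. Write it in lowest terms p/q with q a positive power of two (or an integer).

Build val(s[:k]) for k = 1..15, string s = blue blue blue blue red blue red red red red blue blue red blue blue.
edge 1 of 15 (blue): { 0 | none } ⇒ 1
edge 2 of 15 (blue): { 0; 1 | none } ⇒ 2
edge 3 of 15 (blue): { 0; 1; 2 | none } ⇒ 3
edge 4 of 15 (blue): { 0; 1; 2; 3 | none } ⇒ 4
edge 5 of 15 (red): { 0; 1; 2; 3 | 4 } ⇒ 7/2
edge 6 of 15 (blue): { 0; 1; 2; 3; 7/2 | 4 } ⇒ 15/4
edge 7 of 15 (red): { 0; 1; 2; 3; 7/2 | 15/4; 4 } ⇒ 29/8
edge 8 of 15 (red): { 0; 1; 2; 3; 7/2 | 29/8; 15/4; 4 } ⇒ 57/16
edge 9 of 15 (red): { 0; 1; 2; 3; 7/2 | 57/16; 29/8; 15/4; 4 } ⇒ 113/32
edge 10 of 15 (red): { 0; 1; 2; 3; 7/2 | 113/32; 57/16; 29/8; 15/4; 4 } ⇒ 225/64
edge 11 of 15 (blue): { 0; 1; 2; 3; 7/2; 225/64 | 113/32; 57/16; 29/8; 15/4; 4 } ⇒ 451/128
edge 12 of 15 (blue): { 0; 1; 2; 3; 7/2; 225/64; 451/128 | 113/32; 57/16; 29/8; 15/4; 4 } ⇒ 903/256
edge 13 of 15 (red): { 0; 1; 2; 3; 7/2; 225/64; 451/128 | 903/256; 113/32; 57/16; 29/8; 15/4; 4 } ⇒ 1805/512
edge 14 of 15 (blue): { 0; 1; 2; 3; 7/2; 225/64; 451/128; 1805/512 | 903/256; 113/32; 57/16; 29/8; 15/4; 4 } ⇒ 3611/1024
edge 15 of 15 (blue): { 0; 1; 2; 3; 7/2; 225/64; 451/128; 1805/512; 3611/1024 | 903/256; 113/32; 57/16; 29/8; 15/4; 4 } ⇒ 7223/2048

7223/2048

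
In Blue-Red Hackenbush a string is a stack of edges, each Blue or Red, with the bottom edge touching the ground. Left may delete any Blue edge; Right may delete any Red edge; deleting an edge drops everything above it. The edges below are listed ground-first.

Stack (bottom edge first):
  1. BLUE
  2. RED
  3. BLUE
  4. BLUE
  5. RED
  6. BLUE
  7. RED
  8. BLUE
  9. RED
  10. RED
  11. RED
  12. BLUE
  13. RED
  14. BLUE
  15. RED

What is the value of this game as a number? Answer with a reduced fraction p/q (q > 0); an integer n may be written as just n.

13589/16384

1 of 15 · B · max L 0 · min R +∞ — 1
2 of 15 · BR · max L 0 · min R 1 — 1/2
3 of 15 · BRB · max L 1/2 · min R 1 — 3/4
4 of 15 · BRBB · max L 3/4 · min R 1 — 7/8
5 of 15 · BRBBR · max L 3/4 · min R 7/8 — 13/16
6 of 15 · BRBBRB · max L 13/16 · min R 7/8 — 27/32
7 of 15 · BRBBRBR · max L 13/16 · min R 27/32 — 53/64
8 of 15 · BRBBRBRB · max L 53/64 · min R 27/32 — 107/128
9 of 15 · BRBBRBRBR · max L 53/64 · min R 107/128 — 213/256
10 of 15 · BRBBRBRBRR · max L 53/64 · min R 213/256 — 425/512
11 of 15 · BRBBRBRBRRR · max L 53/64 · min R 425/512 — 849/1024
12 of 15 · BRBBRBRBRRRB · max L 849/1024 · min R 425/512 — 1699/2048
13 of 15 · BRBBRBRBRRRBR · max L 849/1024 · min R 1699/2048 — 3397/4096
14 of 15 · BRBBRBRBRRRBRB · max L 3397/4096 · min R 1699/2048 — 6795/8192
15 of 15 · BRBBRBRBRRRBRBR · max L 3397/4096 · min R 6795/8192 — 13589/16384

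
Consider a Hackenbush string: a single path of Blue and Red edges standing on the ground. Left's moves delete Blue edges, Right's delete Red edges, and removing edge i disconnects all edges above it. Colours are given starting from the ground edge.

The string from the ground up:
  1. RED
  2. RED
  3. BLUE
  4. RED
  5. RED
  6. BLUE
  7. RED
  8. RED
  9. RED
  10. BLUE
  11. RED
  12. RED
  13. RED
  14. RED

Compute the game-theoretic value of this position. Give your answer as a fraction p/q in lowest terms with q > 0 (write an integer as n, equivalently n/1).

val(R) = { (no moves) | 0 } — -1
val(RR) = { (no moves) | -1; 0 } — -2
val(RRB) = { -2 | -1; 0 } — -3/2
val(RRBR) = { -2 | -3/2; -1; 0 } — -7/4
val(RRBRR) = { -2 | -7/4; -3/2; -1; 0 } — -15/8
val(RRBRRB) = { -2; -15/8 | -7/4; -3/2; -1; 0 } — -29/16
val(RRBRRBR) = { -2; -15/8 | -29/16; -7/4; -3/2; -1; 0 } — -59/32
val(RRBRRBRR) = { -2; -15/8 | -59/32; -29/16; -7/4; -3/2; -1; 0 } — -119/64
val(RRBRRBRRR) = { -2; -15/8 | -119/64; -59/32; -29/16; -7/4; -3/2; -1; 0 } — -239/128
val(RRBRRBRRRB) = { -2; -15/8; -239/128 | -119/64; -59/32; -29/16; -7/4; -3/2; -1; 0 } — -477/256
val(RRBRRBRRRBR) = { -2; -15/8; -239/128 | -477/256; -119/64; -59/32; -29/16; -7/4; -3/2; -1; 0 } — -955/512
val(RRBRRBRRRBRR) = { -2; -15/8; -239/128 | -955/512; -477/256; -119/64; -59/32; -29/16; -7/4; -3/2; -1; 0 } — -1911/1024
val(RRBRRBRRRBRRR) = { -2; -15/8; -239/128 | -1911/1024; -955/512; -477/256; -119/64; -59/32; -29/16; -7/4; -3/2; -1; 0 } — -3823/2048
val(RRBRRBRRRBRRRR) = { -2; -15/8; -239/128 | -3823/2048; -1911/1024; -955/512; -477/256; -119/64; -59/32; -29/16; -7/4; -3/2; -1; 0 } — -7647/4096

-7647/4096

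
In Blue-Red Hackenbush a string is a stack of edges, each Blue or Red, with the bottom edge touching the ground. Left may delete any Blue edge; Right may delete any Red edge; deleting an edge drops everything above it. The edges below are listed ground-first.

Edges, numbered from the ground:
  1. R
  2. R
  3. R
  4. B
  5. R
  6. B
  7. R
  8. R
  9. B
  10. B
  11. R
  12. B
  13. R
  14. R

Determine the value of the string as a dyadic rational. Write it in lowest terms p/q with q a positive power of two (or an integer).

-5527/2048

R: Left { (no moves) }, Right { 0 } — simplest -1
RR: Left { (no moves) }, Right { -1,0 } — simplest -2
RRR: Left { (no moves) }, Right { -2,-1,0 } — simplest -3
RRRB: Left { -3 }, Right { -2,-1,0 } — simplest -5/2
RRRBR: Left { -3 }, Right { -5/2,-2,-1,0 } — simplest -11/4
RRRBRB: Left { -3,-11/4 }, Right { -5/2,-2,-1,0 } — simplest -21/8
RRRBRBR: Left { -3,-11/4 }, Right { -21/8,-5/2,-2,-1,0 } — simplest -43/16
RRRBRBRR: Left { -3,-11/4 }, Right { -43/16,-21/8,-5/2,-2,-1,0 } — simplest -87/32
RRRBRBRRB: Left { -3,-11/4,-87/32 }, Right { -43/16,-21/8,-5/2,-2,-1,0 } — simplest -173/64
RRRBRBRRBB: Left { -3,-11/4,-87/32,-173/64 }, Right { -43/16,-21/8,-5/2,-2,-1,0 } — simplest -345/128
RRRBRBRRBBR: Left { -3,-11/4,-87/32,-173/64 }, Right { -345/128,-43/16,-21/8,-5/2,-2,-1,0 } — simplest -691/256
RRRBRBRRBBRB: Left { -3,-11/4,-87/32,-173/64,-691/256 }, Right { -345/128,-43/16,-21/8,-5/2,-2,-1,0 } — simplest -1381/512
RRRBRBRRBBRBR: Left { -3,-11/4,-87/32,-173/64,-691/256 }, Right { -1381/512,-345/128,-43/16,-21/8,-5/2,-2,-1,0 } — simplest -2763/1024
RRRBRBRRBBRBRR: Left { -3,-11/4,-87/32,-173/64,-691/256 }, Right { -2763/1024,-1381/512,-345/128,-43/16,-21/8,-5/2,-2,-1,0 } — simplest -5527/2048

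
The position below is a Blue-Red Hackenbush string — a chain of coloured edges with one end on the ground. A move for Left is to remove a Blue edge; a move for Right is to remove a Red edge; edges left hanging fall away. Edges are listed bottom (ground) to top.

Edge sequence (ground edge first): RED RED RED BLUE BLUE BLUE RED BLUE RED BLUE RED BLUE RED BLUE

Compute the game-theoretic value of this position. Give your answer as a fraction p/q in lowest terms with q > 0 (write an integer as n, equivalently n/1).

Build v(s[:k]) for k = 1..14, string s = RED RED RED BLUE BLUE BLUE RED BLUE RED BLUE RED BLUE RED BLUE.
edge 1 of 14 (RED): {  | 0 } ⇒ -1
edge 2 of 14 (RED): {  | -1; 0 } ⇒ -2
edge 3 of 14 (RED): {  | -2; -1; 0 } ⇒ -3
edge 4 of 14 (BLUE): { -3 | -2; -1; 0 } ⇒ -5/2
edge 5 of 14 (BLUE): { -3; -5/2 | -2; -1; 0 } ⇒ -9/4
edge 6 of 14 (BLUE): { -3; -5/2; -9/4 | -2; -1; 0 } ⇒ -17/8
edge 7 of 14 (RED): { -3; -5/2; -9/4 | -17/8; -2; -1; 0 } ⇒ -35/16
edge 8 of 14 (BLUE): { -3; -5/2; -9/4; -35/16 | -17/8; -2; -1; 0 } ⇒ -69/32
edge 9 of 14 (RED): { -3; -5/2; -9/4; -35/16 | -69/32; -17/8; -2; -1; 0 } ⇒ -139/64
edge 10 of 14 (BLUE): { -3; -5/2; -9/4; -35/16; -139/64 | -69/32; -17/8; -2; -1; 0 } ⇒ -277/128
edge 11 of 14 (RED): { -3; -5/2; -9/4; -35/16; -139/64 | -277/128; -69/32; -17/8; -2; -1; 0 } ⇒ -555/256
edge 12 of 14 (BLUE): { -3; -5/2; -9/4; -35/16; -139/64; -555/256 | -277/128; -69/32; -17/8; -2; -1; 0 } ⇒ -1109/512
edge 13 of 14 (RED): { -3; -5/2; -9/4; -35/16; -139/64; -555/256 | -1109/512; -277/128; -69/32; -17/8; -2; -1; 0 } ⇒ -2219/1024
edge 14 of 14 (BLUE): { -3; -5/2; -9/4; -35/16; -139/64; -555/256; -2219/1024 | -1109/512; -277/128; -69/32; -17/8; -2; -1; 0 } ⇒ -4437/2048

-4437/2048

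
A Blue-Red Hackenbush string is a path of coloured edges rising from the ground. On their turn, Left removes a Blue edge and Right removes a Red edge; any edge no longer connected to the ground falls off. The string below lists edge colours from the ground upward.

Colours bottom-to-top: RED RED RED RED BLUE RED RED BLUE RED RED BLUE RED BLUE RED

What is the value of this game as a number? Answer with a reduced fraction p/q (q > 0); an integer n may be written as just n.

-3947/1024

Prefix values for RED RED RED RED BLUE RED RED BLUE RED RED BLUE RED BLUE RED via {L|R} + simplicity:
g_1 [R]  L=[]  R=[0]  => -1
g_2 [RR]  L=[]  R=[-1,0]  => -2
g_3 [RRR]  L=[]  R=[-2,-1,0]  => -3
g_4 [RRRR]  L=[]  R=[-3,-2,-1,0]  => -4
g_5 [RRRRB]  L=[-4]  R=[-3,-2,-1,0]  => -7/2
g_6 [RRRRBR]  L=[-4]  R=[-7/2,-3,-2,-1,0]  => -15/4
g_7 [RRRRBRR]  L=[-4]  R=[-15/4,-7/2,-3,-2,-1,0]  => -31/8
g_8 [RRRRBRRB]  L=[-4,-31/8]  R=[-15/4,-7/2,-3,-2,-1,0]  => -61/16
g_9 [RRRRBRRBR]  L=[-4,-31/8]  R=[-61/16,-15/4,-7/2,-3,-2,-1,0]  => -123/32
g_10 [RRRRBRRBRR]  L=[-4,-31/8]  R=[-123/32,-61/16,-15/4,-7/2,-3,-2,-1,0]  => -247/64
g_11 [RRRRBRRBRRB]  L=[-4,-31/8,-247/64]  R=[-123/32,-61/16,-15/4,-7/2,-3,-2,-1,0]  => -493/128
g_12 [RRRRBRRBRRBR]  L=[-4,-31/8,-247/64]  R=[-493/128,-123/32,-61/16,-15/4,-7/2,-3,-2,-1,0]  => -987/256
g_13 [RRRRBRRBRRBRB]  L=[-4,-31/8,-247/64,-987/256]  R=[-493/128,-123/32,-61/16,-15/4,-7/2,-3,-2,-1,0]  => -1973/512
g_14 [RRRRBRRBRRBRBR]  L=[-4,-31/8,-247/64,-987/256]  R=[-1973/512,-493/128,-123/32,-61/16,-15/4,-7/2,-3,-2,-1,0]  => -3947/1024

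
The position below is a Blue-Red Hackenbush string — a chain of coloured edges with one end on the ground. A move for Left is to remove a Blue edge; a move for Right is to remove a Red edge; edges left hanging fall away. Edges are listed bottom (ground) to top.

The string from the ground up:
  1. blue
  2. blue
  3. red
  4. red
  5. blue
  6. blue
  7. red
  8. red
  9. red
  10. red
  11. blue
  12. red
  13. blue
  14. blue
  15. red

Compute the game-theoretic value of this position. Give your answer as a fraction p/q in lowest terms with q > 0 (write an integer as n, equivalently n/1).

11309/8192

edge 1 of 15 (blue): { 0 | none } = 1
edge 2 of 15 (blue): { 0, 1 | none } = 2
edge 3 of 15 (red): { 0, 1 | 2 } = 3/2
edge 4 of 15 (red): { 0, 1 | 3/2, 2 } = 5/4
edge 5 of 15 (blue): { 0, 1, 5/4 | 3/2, 2 } = 11/8
edge 6 of 15 (blue): { 0, 1, 5/4, 11/8 | 3/2, 2 } = 23/16
edge 7 of 15 (red): { 0, 1, 5/4, 11/8 | 23/16, 3/2, 2 } = 45/32
edge 8 of 15 (red): { 0, 1, 5/4, 11/8 | 45/32, 23/16, 3/2, 2 } = 89/64
edge 9 of 15 (red): { 0, 1, 5/4, 11/8 | 89/64, 45/32, 23/16, 3/2, 2 } = 177/128
edge 10 of 15 (red): { 0, 1, 5/4, 11/8 | 177/128, 89/64, 45/32, 23/16, 3/2, 2 } = 353/256
edge 11 of 15 (blue): { 0, 1, 5/4, 11/8, 353/256 | 177/128, 89/64, 45/32, 23/16, 3/2, 2 } = 707/512
edge 12 of 15 (red): { 0, 1, 5/4, 11/8, 353/256 | 707/512, 177/128, 89/64, 45/32, 23/16, 3/2, 2 } = 1413/1024
edge 13 of 15 (blue): { 0, 1, 5/4, 11/8, 353/256, 1413/1024 | 707/512, 177/128, 89/64, 45/32, 23/16, 3/2, 2 } = 2827/2048
edge 14 of 15 (blue): { 0, 1, 5/4, 11/8, 353/256, 1413/1024, 2827/2048 | 707/512, 177/128, 89/64, 45/32, 23/16, 3/2, 2 } = 5655/4096
edge 15 of 15 (red): { 0, 1, 5/4, 11/8, 353/256, 1413/1024, 2827/2048 | 5655/4096, 707/512, 177/128, 89/64, 45/32, 23/16, 3/2, 2 } = 11309/8192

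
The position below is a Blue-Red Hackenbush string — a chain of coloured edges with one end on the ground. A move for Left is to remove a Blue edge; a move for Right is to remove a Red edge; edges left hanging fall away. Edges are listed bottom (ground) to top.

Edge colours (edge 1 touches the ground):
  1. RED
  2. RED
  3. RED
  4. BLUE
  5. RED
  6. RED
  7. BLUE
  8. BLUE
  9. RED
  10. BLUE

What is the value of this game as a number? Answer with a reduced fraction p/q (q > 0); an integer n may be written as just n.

step 1: add RED to get R; options L={ — } R={ 0 } → -1
step 2: add RED to get RR; options L={ — } R={ -1 0 } → -2
step 3: add RED to get RRR; options L={ — } R={ -2 -1 0 } → -3
step 4: add BLUE to get RRRB; options L={ -3 } R={ -2 -1 0 } → -5/2
step 5: add RED to get RRRBR; options L={ -3 } R={ -5/2 -2 -1 0 } → -11/4
step 6: add RED to get RRRBRR; options L={ -3 } R={ -11/4 -5/2 -2 -1 0 } → -23/8
step 7: add BLUE to get RRRBRRB; options L={ -3 -23/8 } R={ -11/4 -5/2 -2 -1 0 } → -45/16
step 8: add BLUE to get RRRBRRBB; options L={ -3 -23/8 -45/16 } R={ -11/4 -5/2 -2 -1 0 } → -89/32
step 9: add RED to get RRRBRRBBR; options L={ -3 -23/8 -45/16 } R={ -89/32 -11/4 -5/2 -2 -1 0 } → -179/64
step 10: add BLUE to get RRRBRRBBRB; options L={ -3 -23/8 -45/16 -179/64 } R={ -89/32 -11/4 -5/2 -2 -1 0 } → -357/128

-357/128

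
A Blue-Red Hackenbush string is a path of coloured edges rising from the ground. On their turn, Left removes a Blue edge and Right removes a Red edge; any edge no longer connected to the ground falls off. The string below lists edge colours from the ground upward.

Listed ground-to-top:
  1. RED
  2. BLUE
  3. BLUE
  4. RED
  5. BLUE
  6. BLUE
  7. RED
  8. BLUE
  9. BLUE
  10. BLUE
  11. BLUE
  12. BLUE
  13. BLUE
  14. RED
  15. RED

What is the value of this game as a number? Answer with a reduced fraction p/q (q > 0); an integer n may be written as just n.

-4615/16384

Recurse on prefixes of the 15-edge string RED BLUE BLUE RED BLUE BLUE RED BLUE BLUE BLUE BLUE BLUE BLUE RED RED:
step 1: add RED to get R; options L={ (no moves) } R={ 0 } — -1
step 2: add BLUE to get RB; options L={ -1 } R={ 0 } — -1/2
step 3: add BLUE to get RBB; options L={ -1, -1/2 } R={ 0 } — -1/4
step 4: add RED to get RBBR; options L={ -1, -1/2 } R={ -1/4, 0 } — -3/8
step 5: add BLUE to get RBBRB; options L={ -1, -1/2, -3/8 } R={ -1/4, 0 } — -5/16
step 6: add BLUE to get RBBRBB; options L={ -1, -1/2, -3/8, -5/16 } R={ -1/4, 0 } — -9/32
step 7: add RED to get RBBRBBR; options L={ -1, -1/2, -3/8, -5/16 } R={ -9/32, -1/4, 0 } — -19/64
step 8: add BLUE to get RBBRBBRB; options L={ -1, -1/2, -3/8, -5/16, -19/64 } R={ -9/32, -1/4, 0 } — -37/128
step 9: add BLUE to get RBBRBBRBB; options L={ -1, -1/2, -3/8, -5/16, -19/64, -37/128 } R={ -9/32, -1/4, 0 } — -73/256
step 10: add BLUE to get RBBRBBRBBB; options L={ -1, -1/2, -3/8, -5/16, -19/64, -37/128, -73/256 } R={ -9/32, -1/4, 0 } — -145/512
step 11: add BLUE to get RBBRBBRBBBB; options L={ -1, -1/2, -3/8, -5/16, -19/64, -37/128, -73/256, -145/512 } R={ -9/32, -1/4, 0 } — -289/1024
step 12: add BLUE to get RBBRBBRBBBBB; options L={ -1, -1/2, -3/8, -5/16, -19/64, -37/128, -73/256, -145/512, -289/1024 } R={ -9/32, -1/4, 0 } — -577/2048
step 13: add BLUE to get RBBRBBRBBBBBB; options L={ -1, -1/2, -3/8, -5/16, -19/64, -37/128, -73/256, -145/512, -289/1024, -577/2048 } R={ -9/32, -1/4, 0 } — -1153/4096
step 14: add RED to get RBBRBBRBBBBBBR; options L={ -1, -1/2, -3/8, -5/16, -19/64, -37/128, -73/256, -145/512, -289/1024, -577/2048 } R={ -1153/4096, -9/32, -1/4, 0 } — -2307/8192
step 15: add RED to get RBBRBBRBBBBBBRR; options L={ -1, -1/2, -3/8, -5/16, -19/64, -37/128, -73/256, -145/512, -289/1024, -577/2048 } R={ -2307/8192, -1153/4096, -9/32, -1/4, 0 } — -4615/16384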